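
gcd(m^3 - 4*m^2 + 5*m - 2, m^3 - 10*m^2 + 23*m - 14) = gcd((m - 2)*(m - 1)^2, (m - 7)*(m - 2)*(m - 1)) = m^2 - 3*m + 2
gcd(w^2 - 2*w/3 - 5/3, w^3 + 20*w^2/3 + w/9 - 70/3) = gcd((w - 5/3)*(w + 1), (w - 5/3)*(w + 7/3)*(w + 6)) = w - 5/3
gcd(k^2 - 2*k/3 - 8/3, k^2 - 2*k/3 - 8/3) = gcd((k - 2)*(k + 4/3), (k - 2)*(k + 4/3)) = k^2 - 2*k/3 - 8/3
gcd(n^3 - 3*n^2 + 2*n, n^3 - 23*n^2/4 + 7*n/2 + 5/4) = n - 1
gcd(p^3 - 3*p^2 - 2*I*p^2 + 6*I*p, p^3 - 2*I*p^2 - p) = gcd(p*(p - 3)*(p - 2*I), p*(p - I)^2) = p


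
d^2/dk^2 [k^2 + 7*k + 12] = 2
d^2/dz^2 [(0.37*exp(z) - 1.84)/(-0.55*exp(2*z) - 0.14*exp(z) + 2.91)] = (-0.111925*exp(4*z) + 2.25489*exp(3*z) - 3.12807*exp(2*z) + 11.665006*exp(z) - 2.383581)*exp(z)/(0.166375*exp(6*z) + 0.12705*exp(5*z) - 2.608485*exp(4*z) - 1.341676*exp(3*z) + 13.801257*exp(2*z) + 3.556602*exp(z) - 24.642171)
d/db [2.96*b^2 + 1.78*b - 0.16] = 5.92*b + 1.78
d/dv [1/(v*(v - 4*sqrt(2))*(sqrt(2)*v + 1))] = (-3*sqrt(2)*v^2 + 14*v + 4*sqrt(2))/(v^2*(2*v^4 - 14*sqrt(2)*v^3 + 33*v^2 + 56*sqrt(2)*v + 32))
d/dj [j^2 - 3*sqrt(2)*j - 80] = 2*j - 3*sqrt(2)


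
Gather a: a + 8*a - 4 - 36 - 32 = 9*a - 72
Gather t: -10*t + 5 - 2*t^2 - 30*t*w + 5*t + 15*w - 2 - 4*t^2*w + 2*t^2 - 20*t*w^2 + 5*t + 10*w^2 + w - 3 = -4*t^2*w + t*(-20*w^2 - 30*w) + 10*w^2 + 16*w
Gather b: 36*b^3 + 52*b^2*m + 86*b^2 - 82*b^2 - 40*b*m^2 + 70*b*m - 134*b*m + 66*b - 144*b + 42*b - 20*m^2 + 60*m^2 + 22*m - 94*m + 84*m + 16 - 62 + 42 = 36*b^3 + b^2*(52*m + 4) + b*(-40*m^2 - 64*m - 36) + 40*m^2 + 12*m - 4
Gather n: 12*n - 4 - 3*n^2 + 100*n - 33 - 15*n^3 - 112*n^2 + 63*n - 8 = -15*n^3 - 115*n^2 + 175*n - 45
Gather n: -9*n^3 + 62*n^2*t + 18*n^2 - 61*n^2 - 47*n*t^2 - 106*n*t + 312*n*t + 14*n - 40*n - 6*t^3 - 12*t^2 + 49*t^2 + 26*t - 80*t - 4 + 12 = -9*n^3 + n^2*(62*t - 43) + n*(-47*t^2 + 206*t - 26) - 6*t^3 + 37*t^2 - 54*t + 8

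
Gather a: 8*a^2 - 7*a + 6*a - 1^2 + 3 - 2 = 8*a^2 - a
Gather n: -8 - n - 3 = -n - 11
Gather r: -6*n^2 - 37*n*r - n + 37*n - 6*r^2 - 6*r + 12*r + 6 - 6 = -6*n^2 + 36*n - 6*r^2 + r*(6 - 37*n)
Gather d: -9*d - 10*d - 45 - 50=-19*d - 95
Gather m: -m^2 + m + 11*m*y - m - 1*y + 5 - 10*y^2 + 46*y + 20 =-m^2 + 11*m*y - 10*y^2 + 45*y + 25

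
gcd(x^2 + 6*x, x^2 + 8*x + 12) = x + 6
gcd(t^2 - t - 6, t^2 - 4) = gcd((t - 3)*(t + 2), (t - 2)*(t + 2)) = t + 2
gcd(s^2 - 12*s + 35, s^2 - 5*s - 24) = 1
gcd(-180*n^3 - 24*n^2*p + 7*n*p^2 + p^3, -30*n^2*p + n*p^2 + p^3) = -30*n^2 + n*p + p^2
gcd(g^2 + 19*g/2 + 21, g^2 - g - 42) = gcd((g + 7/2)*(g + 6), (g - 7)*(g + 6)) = g + 6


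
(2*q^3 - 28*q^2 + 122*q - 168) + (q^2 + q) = 2*q^3 - 27*q^2 + 123*q - 168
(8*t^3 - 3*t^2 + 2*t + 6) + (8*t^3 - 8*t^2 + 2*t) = 16*t^3 - 11*t^2 + 4*t + 6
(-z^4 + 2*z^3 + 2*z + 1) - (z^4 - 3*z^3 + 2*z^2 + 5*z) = -2*z^4 + 5*z^3 - 2*z^2 - 3*z + 1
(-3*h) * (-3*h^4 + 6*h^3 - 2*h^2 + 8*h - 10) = 9*h^5 - 18*h^4 + 6*h^3 - 24*h^2 + 30*h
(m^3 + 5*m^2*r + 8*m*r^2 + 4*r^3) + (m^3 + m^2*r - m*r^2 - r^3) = 2*m^3 + 6*m^2*r + 7*m*r^2 + 3*r^3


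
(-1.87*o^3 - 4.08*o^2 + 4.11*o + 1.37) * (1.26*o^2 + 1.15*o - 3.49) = -2.3562*o^5 - 7.2913*o^4 + 7.0129*o^3 + 20.6919*o^2 - 12.7684*o - 4.7813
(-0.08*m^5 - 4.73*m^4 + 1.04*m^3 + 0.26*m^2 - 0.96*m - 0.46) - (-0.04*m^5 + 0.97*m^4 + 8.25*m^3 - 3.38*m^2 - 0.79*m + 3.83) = -0.04*m^5 - 5.7*m^4 - 7.21*m^3 + 3.64*m^2 - 0.17*m - 4.29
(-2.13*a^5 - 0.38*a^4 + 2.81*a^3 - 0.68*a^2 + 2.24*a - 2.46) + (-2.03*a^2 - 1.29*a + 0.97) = -2.13*a^5 - 0.38*a^4 + 2.81*a^3 - 2.71*a^2 + 0.95*a - 1.49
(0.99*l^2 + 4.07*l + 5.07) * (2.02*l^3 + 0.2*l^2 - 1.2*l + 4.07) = 1.9998*l^5 + 8.4194*l^4 + 9.8674*l^3 + 0.1593*l^2 + 10.4809*l + 20.6349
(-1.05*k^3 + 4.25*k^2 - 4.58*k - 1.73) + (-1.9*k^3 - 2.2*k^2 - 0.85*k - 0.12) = -2.95*k^3 + 2.05*k^2 - 5.43*k - 1.85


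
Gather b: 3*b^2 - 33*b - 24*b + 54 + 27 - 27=3*b^2 - 57*b + 54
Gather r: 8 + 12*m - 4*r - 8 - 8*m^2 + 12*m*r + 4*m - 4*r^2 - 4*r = -8*m^2 + 16*m - 4*r^2 + r*(12*m - 8)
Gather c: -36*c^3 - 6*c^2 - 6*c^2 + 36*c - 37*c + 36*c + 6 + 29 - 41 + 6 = -36*c^3 - 12*c^2 + 35*c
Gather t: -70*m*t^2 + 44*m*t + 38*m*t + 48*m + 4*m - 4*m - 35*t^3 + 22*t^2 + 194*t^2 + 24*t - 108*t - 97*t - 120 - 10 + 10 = 48*m - 35*t^3 + t^2*(216 - 70*m) + t*(82*m - 181) - 120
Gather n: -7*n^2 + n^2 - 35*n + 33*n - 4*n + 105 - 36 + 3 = -6*n^2 - 6*n + 72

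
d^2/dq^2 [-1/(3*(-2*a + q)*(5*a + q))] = 2*((2*a - q)^2 - (2*a - q)*(5*a + q) + (5*a + q)^2)/(3*(2*a - q)^3*(5*a + q)^3)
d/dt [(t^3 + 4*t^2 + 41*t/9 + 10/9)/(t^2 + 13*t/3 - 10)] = (27*t^4 + 234*t^3 - 465*t^2 - 2220*t - 1360)/(3*(9*t^4 + 78*t^3 - 11*t^2 - 780*t + 900))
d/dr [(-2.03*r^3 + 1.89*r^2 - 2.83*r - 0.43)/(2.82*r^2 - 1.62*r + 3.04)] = (-5.7246*r^4 + 6.5772*r^3 - 13.5948*r^2 + 13.9164*r - 9.2998)/(7.9524*r^4 - 9.1368*r^3 + 19.77*r^2 - 9.8496*r + 9.2416)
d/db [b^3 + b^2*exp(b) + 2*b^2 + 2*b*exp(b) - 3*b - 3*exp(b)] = b^2*exp(b) + 3*b^2 + 4*b*exp(b) + 4*b - exp(b) - 3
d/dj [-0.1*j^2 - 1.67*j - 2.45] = -0.2*j - 1.67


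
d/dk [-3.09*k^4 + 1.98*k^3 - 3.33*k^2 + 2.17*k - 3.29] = -12.36*k^3 + 5.94*k^2 - 6.66*k + 2.17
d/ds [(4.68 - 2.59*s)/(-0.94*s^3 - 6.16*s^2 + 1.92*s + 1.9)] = (-4.8692*s^3 - 2.7568*s^2 + 57.6576*s - 13.9066)/(0.8836*s^6 + 11.5808*s^5 + 34.336*s^4 - 27.2264*s^3 - 19.7216*s^2 + 7.296*s + 3.61)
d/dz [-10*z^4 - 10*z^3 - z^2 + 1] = 2*z*(-20*z^2 - 15*z - 1)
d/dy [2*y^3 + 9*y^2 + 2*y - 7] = 6*y^2 + 18*y + 2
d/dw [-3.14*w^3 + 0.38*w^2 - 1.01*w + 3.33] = -9.42*w^2 + 0.76*w - 1.01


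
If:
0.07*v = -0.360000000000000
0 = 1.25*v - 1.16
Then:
No Solution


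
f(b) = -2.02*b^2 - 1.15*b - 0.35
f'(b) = -4.04*b - 1.15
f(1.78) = -8.80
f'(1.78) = -8.34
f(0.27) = -0.81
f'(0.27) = -2.24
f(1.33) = -5.45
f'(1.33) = -6.52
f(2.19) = -12.56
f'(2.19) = -10.00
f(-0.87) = -0.88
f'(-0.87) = 2.36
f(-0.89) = -0.93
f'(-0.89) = 2.45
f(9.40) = -189.65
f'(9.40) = -39.13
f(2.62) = -17.23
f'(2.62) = -11.73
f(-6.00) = -66.17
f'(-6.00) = 23.09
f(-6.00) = -66.17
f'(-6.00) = 23.09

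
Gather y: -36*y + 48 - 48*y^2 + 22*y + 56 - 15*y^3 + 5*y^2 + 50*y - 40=-15*y^3 - 43*y^2 + 36*y + 64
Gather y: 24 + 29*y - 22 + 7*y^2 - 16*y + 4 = 7*y^2 + 13*y + 6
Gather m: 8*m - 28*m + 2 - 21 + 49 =30 - 20*m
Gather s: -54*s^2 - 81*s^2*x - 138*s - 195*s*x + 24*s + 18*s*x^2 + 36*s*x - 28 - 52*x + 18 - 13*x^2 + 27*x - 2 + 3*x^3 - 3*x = s^2*(-81*x - 54) + s*(18*x^2 - 159*x - 114) + 3*x^3 - 13*x^2 - 28*x - 12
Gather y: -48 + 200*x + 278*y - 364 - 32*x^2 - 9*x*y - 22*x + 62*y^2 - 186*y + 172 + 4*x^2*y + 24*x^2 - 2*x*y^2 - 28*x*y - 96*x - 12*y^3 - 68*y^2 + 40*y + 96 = -8*x^2 + 82*x - 12*y^3 + y^2*(-2*x - 6) + y*(4*x^2 - 37*x + 132) - 144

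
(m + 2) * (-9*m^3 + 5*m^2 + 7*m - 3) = -9*m^4 - 13*m^3 + 17*m^2 + 11*m - 6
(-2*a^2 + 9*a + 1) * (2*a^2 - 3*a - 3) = -4*a^4 + 24*a^3 - 19*a^2 - 30*a - 3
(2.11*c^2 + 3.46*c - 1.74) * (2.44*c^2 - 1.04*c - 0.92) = 5.1484*c^4 + 6.248*c^3 - 9.7852*c^2 - 1.3736*c + 1.6008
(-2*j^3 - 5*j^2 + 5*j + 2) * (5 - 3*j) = 6*j^4 + 5*j^3 - 40*j^2 + 19*j + 10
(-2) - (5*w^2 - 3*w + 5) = -5*w^2 + 3*w - 7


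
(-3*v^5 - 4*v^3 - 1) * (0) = 0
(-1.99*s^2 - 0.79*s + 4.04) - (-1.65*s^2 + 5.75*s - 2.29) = -0.34*s^2 - 6.54*s + 6.33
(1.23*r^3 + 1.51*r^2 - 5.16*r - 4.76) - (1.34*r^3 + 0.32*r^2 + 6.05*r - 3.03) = -0.11*r^3 + 1.19*r^2 - 11.21*r - 1.73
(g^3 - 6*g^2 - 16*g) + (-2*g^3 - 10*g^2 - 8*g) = -g^3 - 16*g^2 - 24*g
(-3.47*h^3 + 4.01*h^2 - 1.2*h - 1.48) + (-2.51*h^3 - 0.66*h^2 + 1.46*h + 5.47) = -5.98*h^3 + 3.35*h^2 + 0.26*h + 3.99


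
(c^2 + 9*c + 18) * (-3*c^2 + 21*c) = -3*c^4 - 6*c^3 + 135*c^2 + 378*c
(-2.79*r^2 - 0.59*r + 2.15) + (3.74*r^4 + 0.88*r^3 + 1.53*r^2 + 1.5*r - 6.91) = 3.74*r^4 + 0.88*r^3 - 1.26*r^2 + 0.91*r - 4.76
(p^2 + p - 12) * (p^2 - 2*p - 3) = p^4 - p^3 - 17*p^2 + 21*p + 36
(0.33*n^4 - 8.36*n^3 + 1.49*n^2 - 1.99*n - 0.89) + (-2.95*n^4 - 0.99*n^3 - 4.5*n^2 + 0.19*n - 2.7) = -2.62*n^4 - 9.35*n^3 - 3.01*n^2 - 1.8*n - 3.59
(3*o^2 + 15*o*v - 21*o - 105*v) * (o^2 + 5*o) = 3*o^4 + 15*o^3*v - 6*o^3 - 30*o^2*v - 105*o^2 - 525*o*v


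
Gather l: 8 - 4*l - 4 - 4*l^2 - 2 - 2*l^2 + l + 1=-6*l^2 - 3*l + 3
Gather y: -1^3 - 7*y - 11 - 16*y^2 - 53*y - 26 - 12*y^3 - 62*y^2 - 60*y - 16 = -12*y^3 - 78*y^2 - 120*y - 54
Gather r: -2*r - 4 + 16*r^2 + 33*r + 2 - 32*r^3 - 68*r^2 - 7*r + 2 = -32*r^3 - 52*r^2 + 24*r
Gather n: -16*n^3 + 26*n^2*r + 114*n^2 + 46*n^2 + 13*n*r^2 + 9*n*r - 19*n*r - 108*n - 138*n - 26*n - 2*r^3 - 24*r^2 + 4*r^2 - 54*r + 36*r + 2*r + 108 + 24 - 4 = -16*n^3 + n^2*(26*r + 160) + n*(13*r^2 - 10*r - 272) - 2*r^3 - 20*r^2 - 16*r + 128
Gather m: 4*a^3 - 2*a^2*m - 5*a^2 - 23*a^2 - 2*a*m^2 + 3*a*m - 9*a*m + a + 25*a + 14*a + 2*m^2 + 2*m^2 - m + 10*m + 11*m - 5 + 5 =4*a^3 - 28*a^2 + 40*a + m^2*(4 - 2*a) + m*(-2*a^2 - 6*a + 20)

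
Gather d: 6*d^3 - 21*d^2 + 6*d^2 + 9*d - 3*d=6*d^3 - 15*d^2 + 6*d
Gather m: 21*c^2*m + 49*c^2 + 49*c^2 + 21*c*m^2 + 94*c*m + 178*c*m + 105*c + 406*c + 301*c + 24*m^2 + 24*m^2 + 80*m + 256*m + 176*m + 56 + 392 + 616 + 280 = 98*c^2 + 812*c + m^2*(21*c + 48) + m*(21*c^2 + 272*c + 512) + 1344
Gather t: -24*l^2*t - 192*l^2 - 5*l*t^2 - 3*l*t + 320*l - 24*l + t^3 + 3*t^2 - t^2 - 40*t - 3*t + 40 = -192*l^2 + 296*l + t^3 + t^2*(2 - 5*l) + t*(-24*l^2 - 3*l - 43) + 40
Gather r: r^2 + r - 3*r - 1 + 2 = r^2 - 2*r + 1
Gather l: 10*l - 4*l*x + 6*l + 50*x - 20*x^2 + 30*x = l*(16 - 4*x) - 20*x^2 + 80*x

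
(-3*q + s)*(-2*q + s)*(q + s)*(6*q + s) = 36*q^4 + 12*q^3*s - 23*q^2*s^2 + 2*q*s^3 + s^4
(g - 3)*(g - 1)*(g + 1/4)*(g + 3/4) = g^4 - 3*g^3 - 13*g^2/16 + 9*g/4 + 9/16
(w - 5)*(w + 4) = w^2 - w - 20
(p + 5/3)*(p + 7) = p^2 + 26*p/3 + 35/3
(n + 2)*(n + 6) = n^2 + 8*n + 12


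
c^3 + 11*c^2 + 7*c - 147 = (c - 3)*(c + 7)^2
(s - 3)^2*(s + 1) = s^3 - 5*s^2 + 3*s + 9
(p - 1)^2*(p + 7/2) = p^3 + 3*p^2/2 - 6*p + 7/2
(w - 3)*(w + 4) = w^2 + w - 12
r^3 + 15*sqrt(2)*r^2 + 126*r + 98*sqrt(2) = (r + sqrt(2))*(r + 7*sqrt(2))^2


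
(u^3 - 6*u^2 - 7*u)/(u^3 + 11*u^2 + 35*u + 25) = u*(u - 7)/(u^2 + 10*u + 25)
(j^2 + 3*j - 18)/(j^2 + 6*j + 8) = (j^2 + 3*j - 18)/(j^2 + 6*j + 8)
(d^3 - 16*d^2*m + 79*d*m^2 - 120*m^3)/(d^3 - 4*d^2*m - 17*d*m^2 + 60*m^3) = (d - 8*m)/(d + 4*m)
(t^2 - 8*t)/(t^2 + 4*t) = (t - 8)/(t + 4)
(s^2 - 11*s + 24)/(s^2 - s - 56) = (s - 3)/(s + 7)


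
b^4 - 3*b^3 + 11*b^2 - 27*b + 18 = (b - 2)*(b - 1)*(b - 3*I)*(b + 3*I)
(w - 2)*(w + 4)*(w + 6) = w^3 + 8*w^2 + 4*w - 48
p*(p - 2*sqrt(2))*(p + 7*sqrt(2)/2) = p^3 + 3*sqrt(2)*p^2/2 - 14*p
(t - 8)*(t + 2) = t^2 - 6*t - 16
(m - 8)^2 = m^2 - 16*m + 64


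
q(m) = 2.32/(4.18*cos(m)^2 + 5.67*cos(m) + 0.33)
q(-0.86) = 0.40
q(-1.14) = 0.68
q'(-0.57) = -0.24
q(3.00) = -1.96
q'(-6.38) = -0.03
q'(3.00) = -0.61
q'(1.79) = 17.54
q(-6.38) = 0.23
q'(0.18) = 0.06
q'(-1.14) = -1.64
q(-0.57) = 0.29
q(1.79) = -3.29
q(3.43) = -1.84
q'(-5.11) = 1.92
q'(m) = 2.32*(8.36*sin(m)*cos(m) + 5.67*sin(m))/(4.18*cos(m)^2 + 5.67*cos(m) + 0.33)^2 = (19.3952*cos(m) + 13.1544)*sin(m)/(4.18*cos(m)^2 + 5.67*cos(m) + 0.33)^2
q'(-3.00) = 0.61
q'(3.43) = 0.97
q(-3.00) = -1.96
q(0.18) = 0.23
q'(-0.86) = -0.58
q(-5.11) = 0.74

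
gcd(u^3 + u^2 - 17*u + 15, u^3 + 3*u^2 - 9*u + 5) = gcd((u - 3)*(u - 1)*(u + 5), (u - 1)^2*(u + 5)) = u^2 + 4*u - 5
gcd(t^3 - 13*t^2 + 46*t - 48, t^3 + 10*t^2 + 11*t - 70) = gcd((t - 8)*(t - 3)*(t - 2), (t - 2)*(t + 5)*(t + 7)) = t - 2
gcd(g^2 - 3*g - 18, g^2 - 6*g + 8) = 1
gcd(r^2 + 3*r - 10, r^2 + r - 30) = 1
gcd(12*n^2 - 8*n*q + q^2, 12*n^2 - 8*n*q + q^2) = 12*n^2 - 8*n*q + q^2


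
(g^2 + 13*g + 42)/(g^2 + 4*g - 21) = (g + 6)/(g - 3)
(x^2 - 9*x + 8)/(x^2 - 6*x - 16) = (x - 1)/(x + 2)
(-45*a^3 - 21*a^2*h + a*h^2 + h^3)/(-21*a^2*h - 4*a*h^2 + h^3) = (15*a^2 + 2*a*h - h^2)/(h*(7*a - h))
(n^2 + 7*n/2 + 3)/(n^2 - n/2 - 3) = (n + 2)/(n - 2)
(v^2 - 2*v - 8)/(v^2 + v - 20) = (v + 2)/(v + 5)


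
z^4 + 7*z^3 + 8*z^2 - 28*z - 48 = (z - 2)*(z + 2)*(z + 3)*(z + 4)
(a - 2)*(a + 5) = a^2 + 3*a - 10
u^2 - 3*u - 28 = (u - 7)*(u + 4)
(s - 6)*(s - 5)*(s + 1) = s^3 - 10*s^2 + 19*s + 30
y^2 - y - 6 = (y - 3)*(y + 2)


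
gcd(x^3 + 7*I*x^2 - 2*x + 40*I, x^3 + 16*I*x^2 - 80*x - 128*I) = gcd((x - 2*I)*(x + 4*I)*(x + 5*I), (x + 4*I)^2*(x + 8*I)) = x + 4*I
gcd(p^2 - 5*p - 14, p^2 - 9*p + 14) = p - 7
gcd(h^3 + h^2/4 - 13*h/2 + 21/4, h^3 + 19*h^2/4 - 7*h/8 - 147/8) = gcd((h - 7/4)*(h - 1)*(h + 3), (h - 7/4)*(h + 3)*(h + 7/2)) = h^2 + 5*h/4 - 21/4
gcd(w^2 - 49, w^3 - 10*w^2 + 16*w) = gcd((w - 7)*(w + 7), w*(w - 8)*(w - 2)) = 1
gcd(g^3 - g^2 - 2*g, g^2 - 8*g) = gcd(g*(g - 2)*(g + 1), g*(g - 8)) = g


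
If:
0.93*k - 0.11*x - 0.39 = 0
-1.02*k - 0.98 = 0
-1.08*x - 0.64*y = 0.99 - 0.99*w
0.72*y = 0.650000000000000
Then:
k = -0.96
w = -11.15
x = -11.67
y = 0.90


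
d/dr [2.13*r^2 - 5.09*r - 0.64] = 4.26*r - 5.09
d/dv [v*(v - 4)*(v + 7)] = 3*v^2 + 6*v - 28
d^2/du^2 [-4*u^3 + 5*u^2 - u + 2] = 10 - 24*u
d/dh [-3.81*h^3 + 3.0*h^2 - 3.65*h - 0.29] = -11.43*h^2 + 6.0*h - 3.65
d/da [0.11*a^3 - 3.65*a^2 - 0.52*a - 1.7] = 0.33*a^2 - 7.3*a - 0.52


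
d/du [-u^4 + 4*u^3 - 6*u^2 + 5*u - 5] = -4*u^3 + 12*u^2 - 12*u + 5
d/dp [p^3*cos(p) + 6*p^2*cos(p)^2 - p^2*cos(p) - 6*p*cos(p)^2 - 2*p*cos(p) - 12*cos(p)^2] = -p^3*sin(p) + p^2*sin(p) - 6*p^2*sin(2*p) + 3*p^2*cos(p) + 6*sqrt(2)*p*sin(2*p + pi/4) - 2*sqrt(2)*p*cos(p + pi/4) + 6*p + 12*sin(2*p) - 2*cos(p) - 3*cos(2*p) - 3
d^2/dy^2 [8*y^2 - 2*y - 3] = 16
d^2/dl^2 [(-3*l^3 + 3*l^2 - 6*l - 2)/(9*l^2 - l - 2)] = 4*(-258*l^3 - 171*l^2 - 153*l - 7)/(729*l^6 - 243*l^5 - 459*l^4 + 107*l^3 + 102*l^2 - 12*l - 8)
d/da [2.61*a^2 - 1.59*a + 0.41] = 5.22*a - 1.59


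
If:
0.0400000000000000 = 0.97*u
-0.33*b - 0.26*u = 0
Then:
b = -0.03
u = 0.04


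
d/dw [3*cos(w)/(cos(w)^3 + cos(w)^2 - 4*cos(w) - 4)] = 3*(3*cos(w) + cos(2*w) + cos(3*w) + 9)*sin(w)/(2*(cos(w)^3 + cos(w)^2 - 4*cos(w) - 4)^2)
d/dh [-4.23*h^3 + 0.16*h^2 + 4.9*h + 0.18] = -12.69*h^2 + 0.32*h + 4.9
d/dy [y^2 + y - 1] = 2*y + 1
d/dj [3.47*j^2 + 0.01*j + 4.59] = 6.94*j + 0.01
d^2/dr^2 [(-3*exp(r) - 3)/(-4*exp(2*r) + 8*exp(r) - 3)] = (48*exp(4*r) + 288*exp(3*r) - 504*exp(2*r) + 120*exp(r) + 99)*exp(r)/(64*exp(6*r) - 384*exp(5*r) + 912*exp(4*r) - 1088*exp(3*r) + 684*exp(2*r) - 216*exp(r) + 27)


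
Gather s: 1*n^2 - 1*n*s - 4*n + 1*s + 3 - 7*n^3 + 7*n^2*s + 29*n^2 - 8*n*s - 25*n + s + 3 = -7*n^3 + 30*n^2 - 29*n + s*(7*n^2 - 9*n + 2) + 6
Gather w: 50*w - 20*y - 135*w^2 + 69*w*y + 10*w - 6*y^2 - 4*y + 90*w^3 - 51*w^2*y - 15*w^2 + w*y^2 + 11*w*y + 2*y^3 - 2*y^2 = 90*w^3 + w^2*(-51*y - 150) + w*(y^2 + 80*y + 60) + 2*y^3 - 8*y^2 - 24*y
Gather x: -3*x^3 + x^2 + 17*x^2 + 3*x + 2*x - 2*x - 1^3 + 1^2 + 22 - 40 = -3*x^3 + 18*x^2 + 3*x - 18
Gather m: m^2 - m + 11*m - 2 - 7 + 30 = m^2 + 10*m + 21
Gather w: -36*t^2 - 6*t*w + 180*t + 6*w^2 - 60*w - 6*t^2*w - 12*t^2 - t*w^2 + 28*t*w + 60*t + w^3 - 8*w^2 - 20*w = -48*t^2 + 240*t + w^3 + w^2*(-t - 2) + w*(-6*t^2 + 22*t - 80)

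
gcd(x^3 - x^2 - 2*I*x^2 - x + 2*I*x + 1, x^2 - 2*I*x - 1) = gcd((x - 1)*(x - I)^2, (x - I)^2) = x^2 - 2*I*x - 1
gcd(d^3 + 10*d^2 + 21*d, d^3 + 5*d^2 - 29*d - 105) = d^2 + 10*d + 21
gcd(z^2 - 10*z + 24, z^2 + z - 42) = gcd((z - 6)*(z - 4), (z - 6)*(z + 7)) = z - 6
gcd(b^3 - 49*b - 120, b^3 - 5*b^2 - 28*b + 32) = b - 8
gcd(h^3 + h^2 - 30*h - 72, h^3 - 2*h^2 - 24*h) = h^2 - 2*h - 24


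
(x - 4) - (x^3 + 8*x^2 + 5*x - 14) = -x^3 - 8*x^2 - 4*x + 10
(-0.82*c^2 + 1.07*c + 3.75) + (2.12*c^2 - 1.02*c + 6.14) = 1.3*c^2 + 0.05*c + 9.89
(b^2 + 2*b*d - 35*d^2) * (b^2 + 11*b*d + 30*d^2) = b^4 + 13*b^3*d + 17*b^2*d^2 - 325*b*d^3 - 1050*d^4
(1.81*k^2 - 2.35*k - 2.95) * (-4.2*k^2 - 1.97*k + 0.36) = -7.602*k^4 + 6.3043*k^3 + 17.6711*k^2 + 4.9655*k - 1.062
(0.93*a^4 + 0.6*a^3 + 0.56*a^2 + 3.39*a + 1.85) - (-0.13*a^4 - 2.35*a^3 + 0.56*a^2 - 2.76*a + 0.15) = 1.06*a^4 + 2.95*a^3 + 6.15*a + 1.7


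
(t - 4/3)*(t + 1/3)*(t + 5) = t^3 + 4*t^2 - 49*t/9 - 20/9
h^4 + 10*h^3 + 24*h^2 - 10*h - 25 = (h - 1)*(h + 1)*(h + 5)^2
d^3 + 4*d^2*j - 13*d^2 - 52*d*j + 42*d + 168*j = (d - 7)*(d - 6)*(d + 4*j)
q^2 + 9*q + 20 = (q + 4)*(q + 5)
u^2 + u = u*(u + 1)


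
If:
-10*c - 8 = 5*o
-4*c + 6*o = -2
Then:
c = -19/40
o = -13/20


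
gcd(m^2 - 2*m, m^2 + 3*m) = m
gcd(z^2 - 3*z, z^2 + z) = z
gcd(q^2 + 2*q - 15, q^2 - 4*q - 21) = 1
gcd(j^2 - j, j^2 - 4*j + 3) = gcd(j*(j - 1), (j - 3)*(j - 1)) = j - 1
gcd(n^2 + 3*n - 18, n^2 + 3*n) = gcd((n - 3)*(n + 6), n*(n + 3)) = 1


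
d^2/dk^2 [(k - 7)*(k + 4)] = 2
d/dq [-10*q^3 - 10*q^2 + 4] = 10*q*(-3*q - 2)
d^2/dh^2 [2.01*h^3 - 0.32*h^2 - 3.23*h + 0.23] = 12.06*h - 0.64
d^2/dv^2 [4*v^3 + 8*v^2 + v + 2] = 24*v + 16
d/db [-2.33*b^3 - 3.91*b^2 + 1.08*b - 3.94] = -6.99*b^2 - 7.82*b + 1.08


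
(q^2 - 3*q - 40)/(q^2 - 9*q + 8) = (q + 5)/(q - 1)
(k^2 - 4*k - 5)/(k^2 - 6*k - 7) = (k - 5)/(k - 7)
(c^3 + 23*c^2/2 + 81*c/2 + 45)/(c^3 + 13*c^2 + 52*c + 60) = (2*c^2 + 11*c + 15)/(2*(c^2 + 7*c + 10))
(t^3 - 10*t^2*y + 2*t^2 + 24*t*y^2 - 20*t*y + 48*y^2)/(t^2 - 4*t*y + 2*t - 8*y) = t - 6*y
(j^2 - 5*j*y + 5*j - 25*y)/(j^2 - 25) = (j - 5*y)/(j - 5)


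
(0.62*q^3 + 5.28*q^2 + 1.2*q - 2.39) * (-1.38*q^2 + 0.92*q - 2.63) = -0.8556*q^5 - 6.716*q^4 + 1.571*q^3 - 9.4842*q^2 - 5.3548*q + 6.2857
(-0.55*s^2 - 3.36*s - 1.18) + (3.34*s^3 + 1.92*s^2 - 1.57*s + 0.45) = 3.34*s^3 + 1.37*s^2 - 4.93*s - 0.73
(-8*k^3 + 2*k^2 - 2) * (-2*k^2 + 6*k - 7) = 16*k^5 - 52*k^4 + 68*k^3 - 10*k^2 - 12*k + 14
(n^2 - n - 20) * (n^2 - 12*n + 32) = n^4 - 13*n^3 + 24*n^2 + 208*n - 640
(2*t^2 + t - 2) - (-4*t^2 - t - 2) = 6*t^2 + 2*t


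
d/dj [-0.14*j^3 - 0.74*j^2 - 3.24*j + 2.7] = -0.42*j^2 - 1.48*j - 3.24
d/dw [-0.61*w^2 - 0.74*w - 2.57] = -1.22*w - 0.74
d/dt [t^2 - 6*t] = 2*t - 6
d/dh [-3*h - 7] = -3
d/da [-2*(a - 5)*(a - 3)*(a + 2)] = -6*a^2 + 24*a + 2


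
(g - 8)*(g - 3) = g^2 - 11*g + 24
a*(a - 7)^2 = a^3 - 14*a^2 + 49*a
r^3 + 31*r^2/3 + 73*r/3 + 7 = (r + 1/3)*(r + 3)*(r + 7)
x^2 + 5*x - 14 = (x - 2)*(x + 7)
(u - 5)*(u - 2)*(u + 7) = u^3 - 39*u + 70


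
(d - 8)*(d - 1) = d^2 - 9*d + 8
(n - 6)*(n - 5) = n^2 - 11*n + 30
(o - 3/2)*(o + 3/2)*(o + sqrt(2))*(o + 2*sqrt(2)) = o^4 + 3*sqrt(2)*o^3 + 7*o^2/4 - 27*sqrt(2)*o/4 - 9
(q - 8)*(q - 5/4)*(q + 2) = q^3 - 29*q^2/4 - 17*q/2 + 20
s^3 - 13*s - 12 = (s - 4)*(s + 1)*(s + 3)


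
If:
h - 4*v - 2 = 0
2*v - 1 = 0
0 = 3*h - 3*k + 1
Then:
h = 4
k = 13/3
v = 1/2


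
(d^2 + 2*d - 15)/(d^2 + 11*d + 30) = (d - 3)/(d + 6)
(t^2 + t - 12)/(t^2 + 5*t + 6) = (t^2 + t - 12)/(t^2 + 5*t + 6)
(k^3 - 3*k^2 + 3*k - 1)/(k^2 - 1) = (k^2 - 2*k + 1)/(k + 1)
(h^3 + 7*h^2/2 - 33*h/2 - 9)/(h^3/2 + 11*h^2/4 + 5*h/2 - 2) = 2*(2*h^3 + 7*h^2 - 33*h - 18)/(2*h^3 + 11*h^2 + 10*h - 8)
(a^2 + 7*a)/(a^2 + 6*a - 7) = a/(a - 1)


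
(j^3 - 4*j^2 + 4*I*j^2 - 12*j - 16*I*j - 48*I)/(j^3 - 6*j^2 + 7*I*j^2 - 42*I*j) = (j^2 + 2*j*(1 + 2*I) + 8*I)/(j*(j + 7*I))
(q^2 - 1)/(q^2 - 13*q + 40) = (q^2 - 1)/(q^2 - 13*q + 40)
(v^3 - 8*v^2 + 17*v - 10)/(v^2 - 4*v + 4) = (v^2 - 6*v + 5)/(v - 2)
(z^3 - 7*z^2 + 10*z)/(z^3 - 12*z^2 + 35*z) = (z - 2)/(z - 7)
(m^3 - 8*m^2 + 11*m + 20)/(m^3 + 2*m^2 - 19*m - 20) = (m - 5)/(m + 5)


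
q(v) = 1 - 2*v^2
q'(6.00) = -24.00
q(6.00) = -71.00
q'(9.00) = -36.00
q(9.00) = -161.00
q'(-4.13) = 16.52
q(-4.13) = -33.11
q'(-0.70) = 2.80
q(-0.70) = 0.02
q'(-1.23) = 4.92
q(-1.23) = -2.03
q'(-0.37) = 1.48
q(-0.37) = 0.73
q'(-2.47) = 9.88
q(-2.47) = -11.20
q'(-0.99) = 3.96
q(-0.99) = -0.96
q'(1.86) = -7.44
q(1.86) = -5.92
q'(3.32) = -13.28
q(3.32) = -21.04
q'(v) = -4*v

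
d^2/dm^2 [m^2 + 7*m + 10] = 2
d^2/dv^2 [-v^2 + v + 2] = -2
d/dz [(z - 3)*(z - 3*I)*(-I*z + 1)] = -3*I*z^2 - z*(4 - 6*I) + 6 - 3*I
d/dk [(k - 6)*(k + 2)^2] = (k + 2)*(3*k - 10)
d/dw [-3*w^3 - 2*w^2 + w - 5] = -9*w^2 - 4*w + 1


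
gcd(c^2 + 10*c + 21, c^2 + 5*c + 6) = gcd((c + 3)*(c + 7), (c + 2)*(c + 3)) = c + 3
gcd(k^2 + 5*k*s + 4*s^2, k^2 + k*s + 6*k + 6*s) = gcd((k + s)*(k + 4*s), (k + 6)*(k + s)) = k + s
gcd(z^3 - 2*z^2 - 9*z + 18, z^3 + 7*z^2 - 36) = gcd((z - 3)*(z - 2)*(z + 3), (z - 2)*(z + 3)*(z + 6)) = z^2 + z - 6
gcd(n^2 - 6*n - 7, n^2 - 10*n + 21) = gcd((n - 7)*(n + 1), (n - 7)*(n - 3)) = n - 7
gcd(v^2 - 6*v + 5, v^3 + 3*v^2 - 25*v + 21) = v - 1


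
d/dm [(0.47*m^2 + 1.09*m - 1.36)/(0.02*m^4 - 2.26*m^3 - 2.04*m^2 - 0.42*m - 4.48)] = (-0.0188*m^5 + 0.996799999999999*m^4 + 5.0356*m^3 - 7.1946*m^2 - 9.76*m - 5.4544)/(0.0004*m^8 - 0.0904*m^7 + 5.026*m^6 + 9.204*m^5 + 5.8808*m^4 + 21.9632*m^3 + 18.4548*m^2 + 3.7632*m + 20.0704)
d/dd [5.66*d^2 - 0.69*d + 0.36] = 11.32*d - 0.69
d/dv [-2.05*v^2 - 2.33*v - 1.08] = -4.1*v - 2.33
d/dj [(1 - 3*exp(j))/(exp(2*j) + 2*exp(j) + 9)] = (3*exp(2*j) - 2*exp(j) - 29)*exp(j)/(exp(4*j) + 4*exp(3*j) + 22*exp(2*j) + 36*exp(j) + 81)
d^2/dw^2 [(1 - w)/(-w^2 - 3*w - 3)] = 2*((w - 1)*(2*w + 3)^2 - (3*w + 2)*(w^2 + 3*w + 3))/(w^2 + 3*w + 3)^3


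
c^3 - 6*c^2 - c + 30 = (c - 5)*(c - 3)*(c + 2)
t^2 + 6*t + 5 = (t + 1)*(t + 5)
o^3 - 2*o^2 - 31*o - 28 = (o - 7)*(o + 1)*(o + 4)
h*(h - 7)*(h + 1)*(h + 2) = h^4 - 4*h^3 - 19*h^2 - 14*h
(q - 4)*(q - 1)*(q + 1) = q^3 - 4*q^2 - q + 4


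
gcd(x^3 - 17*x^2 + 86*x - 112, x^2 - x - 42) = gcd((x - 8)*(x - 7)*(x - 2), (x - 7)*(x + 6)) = x - 7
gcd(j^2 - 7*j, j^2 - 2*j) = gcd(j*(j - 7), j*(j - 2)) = j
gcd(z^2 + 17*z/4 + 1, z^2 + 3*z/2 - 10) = z + 4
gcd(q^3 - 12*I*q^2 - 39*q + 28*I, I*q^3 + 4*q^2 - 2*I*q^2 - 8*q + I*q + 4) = q - 4*I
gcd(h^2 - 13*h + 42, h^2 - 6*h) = h - 6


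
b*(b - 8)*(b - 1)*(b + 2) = b^4 - 7*b^3 - 10*b^2 + 16*b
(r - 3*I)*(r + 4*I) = r^2 + I*r + 12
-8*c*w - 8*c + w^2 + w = (-8*c + w)*(w + 1)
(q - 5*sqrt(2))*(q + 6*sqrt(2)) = q^2 + sqrt(2)*q - 60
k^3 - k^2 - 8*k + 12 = (k - 2)^2*(k + 3)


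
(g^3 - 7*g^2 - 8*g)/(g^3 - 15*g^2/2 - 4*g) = 2*(g + 1)/(2*g + 1)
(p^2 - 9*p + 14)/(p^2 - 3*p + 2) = (p - 7)/(p - 1)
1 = 1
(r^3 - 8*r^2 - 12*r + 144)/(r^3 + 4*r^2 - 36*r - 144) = (r - 6)/(r + 6)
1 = 1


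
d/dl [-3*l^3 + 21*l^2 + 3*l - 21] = -9*l^2 + 42*l + 3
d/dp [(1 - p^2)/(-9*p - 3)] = (3*p^2 + 2*p + 3)/(3*(9*p^2 + 6*p + 1))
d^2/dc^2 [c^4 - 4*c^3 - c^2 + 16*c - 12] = 12*c^2 - 24*c - 2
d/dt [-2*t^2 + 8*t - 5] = 8 - 4*t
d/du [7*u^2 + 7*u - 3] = 14*u + 7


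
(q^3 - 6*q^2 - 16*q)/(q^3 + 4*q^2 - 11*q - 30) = q*(q - 8)/(q^2 + 2*q - 15)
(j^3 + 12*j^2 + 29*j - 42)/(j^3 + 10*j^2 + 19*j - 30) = (j + 7)/(j + 5)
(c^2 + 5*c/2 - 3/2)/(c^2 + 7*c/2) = (2*c^2 + 5*c - 3)/(c*(2*c + 7))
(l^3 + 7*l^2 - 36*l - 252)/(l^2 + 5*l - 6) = (l^2 + l - 42)/(l - 1)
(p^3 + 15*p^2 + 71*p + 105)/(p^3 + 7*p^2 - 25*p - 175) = (p + 3)/(p - 5)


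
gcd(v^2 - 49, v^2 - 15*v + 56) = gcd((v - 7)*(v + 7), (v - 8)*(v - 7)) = v - 7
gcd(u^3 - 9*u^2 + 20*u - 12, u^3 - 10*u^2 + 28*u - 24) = u^2 - 8*u + 12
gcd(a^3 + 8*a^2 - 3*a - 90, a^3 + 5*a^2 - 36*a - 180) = a^2 + 11*a + 30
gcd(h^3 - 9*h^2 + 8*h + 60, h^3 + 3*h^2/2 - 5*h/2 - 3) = h + 2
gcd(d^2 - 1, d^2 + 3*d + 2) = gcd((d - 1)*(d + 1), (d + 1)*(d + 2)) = d + 1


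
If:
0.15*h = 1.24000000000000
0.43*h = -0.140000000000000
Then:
No Solution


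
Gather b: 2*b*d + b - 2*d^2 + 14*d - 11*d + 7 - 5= b*(2*d + 1) - 2*d^2 + 3*d + 2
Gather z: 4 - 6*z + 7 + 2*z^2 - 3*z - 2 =2*z^2 - 9*z + 9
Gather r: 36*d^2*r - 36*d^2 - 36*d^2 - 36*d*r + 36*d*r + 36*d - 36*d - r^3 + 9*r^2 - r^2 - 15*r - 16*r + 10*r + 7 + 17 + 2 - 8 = -72*d^2 - r^3 + 8*r^2 + r*(36*d^2 - 21) + 18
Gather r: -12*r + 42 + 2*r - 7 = 35 - 10*r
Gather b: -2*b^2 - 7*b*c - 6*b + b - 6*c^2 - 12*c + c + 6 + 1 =-2*b^2 + b*(-7*c - 5) - 6*c^2 - 11*c + 7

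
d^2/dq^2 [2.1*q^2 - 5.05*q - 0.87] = 4.20000000000000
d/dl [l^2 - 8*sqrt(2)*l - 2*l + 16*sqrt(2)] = 2*l - 8*sqrt(2) - 2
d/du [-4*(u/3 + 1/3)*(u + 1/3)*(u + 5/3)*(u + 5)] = -16*u^3/3 - 32*u^2 - 1264*u/27 - 160/9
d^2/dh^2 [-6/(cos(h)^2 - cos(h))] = 6*((1 - cos(2*h))^2 + 15*cos(h)/4 + 3*cos(2*h)/2 - 3*cos(3*h)/4 - 9/2)/((cos(h) - 1)^3*cos(h)^3)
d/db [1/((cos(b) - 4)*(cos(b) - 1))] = (2*cos(b) - 5)*sin(b)/((cos(b) - 4)^2*(cos(b) - 1)^2)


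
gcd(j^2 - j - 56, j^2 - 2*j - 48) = j - 8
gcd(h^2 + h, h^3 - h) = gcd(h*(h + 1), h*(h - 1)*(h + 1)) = h^2 + h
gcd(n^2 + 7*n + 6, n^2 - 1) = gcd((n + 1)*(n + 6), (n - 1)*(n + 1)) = n + 1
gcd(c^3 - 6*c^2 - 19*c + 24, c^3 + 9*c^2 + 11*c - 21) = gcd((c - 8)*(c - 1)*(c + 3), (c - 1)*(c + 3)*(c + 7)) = c^2 + 2*c - 3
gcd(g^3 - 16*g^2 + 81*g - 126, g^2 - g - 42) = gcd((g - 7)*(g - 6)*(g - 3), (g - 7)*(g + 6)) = g - 7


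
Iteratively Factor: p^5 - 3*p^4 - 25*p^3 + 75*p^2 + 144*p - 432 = (p - 3)*(p^4 - 25*p^2 + 144) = (p - 3)*(p + 4)*(p^3 - 4*p^2 - 9*p + 36) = (p - 3)*(p + 3)*(p + 4)*(p^2 - 7*p + 12) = (p - 4)*(p - 3)*(p + 3)*(p + 4)*(p - 3)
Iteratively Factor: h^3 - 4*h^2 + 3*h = (h - 1)*(h^2 - 3*h) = h*(h - 1)*(h - 3)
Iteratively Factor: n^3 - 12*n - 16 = (n + 2)*(n^2 - 2*n - 8) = (n - 4)*(n + 2)*(n + 2)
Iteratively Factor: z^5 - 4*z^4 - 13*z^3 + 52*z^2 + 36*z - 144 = (z - 3)*(z^4 - z^3 - 16*z^2 + 4*z + 48) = (z - 3)*(z - 2)*(z^3 + z^2 - 14*z - 24) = (z - 3)*(z - 2)*(z + 3)*(z^2 - 2*z - 8) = (z - 4)*(z - 3)*(z - 2)*(z + 3)*(z + 2)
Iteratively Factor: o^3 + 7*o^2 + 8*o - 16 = (o + 4)*(o^2 + 3*o - 4) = (o + 4)^2*(o - 1)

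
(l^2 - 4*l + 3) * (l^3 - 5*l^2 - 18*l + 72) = l^5 - 9*l^4 + 5*l^3 + 129*l^2 - 342*l + 216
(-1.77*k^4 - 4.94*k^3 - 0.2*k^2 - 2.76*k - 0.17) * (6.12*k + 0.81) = -10.8324*k^5 - 31.6665*k^4 - 5.2254*k^3 - 17.0532*k^2 - 3.276*k - 0.1377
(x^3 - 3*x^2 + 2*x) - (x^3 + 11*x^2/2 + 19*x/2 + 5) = -17*x^2/2 - 15*x/2 - 5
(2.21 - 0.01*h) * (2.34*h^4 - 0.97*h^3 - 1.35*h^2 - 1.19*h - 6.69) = -0.0234*h^5 + 5.1811*h^4 - 2.1302*h^3 - 2.9716*h^2 - 2.563*h - 14.7849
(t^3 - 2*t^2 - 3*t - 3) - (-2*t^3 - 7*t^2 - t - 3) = 3*t^3 + 5*t^2 - 2*t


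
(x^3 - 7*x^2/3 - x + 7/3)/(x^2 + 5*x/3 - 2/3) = (3*x^3 - 7*x^2 - 3*x + 7)/(3*x^2 + 5*x - 2)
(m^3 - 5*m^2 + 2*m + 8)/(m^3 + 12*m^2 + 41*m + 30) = (m^2 - 6*m + 8)/(m^2 + 11*m + 30)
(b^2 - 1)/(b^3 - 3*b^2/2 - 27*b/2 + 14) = 2*(b + 1)/(2*b^2 - b - 28)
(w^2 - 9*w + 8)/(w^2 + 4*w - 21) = (w^2 - 9*w + 8)/(w^2 + 4*w - 21)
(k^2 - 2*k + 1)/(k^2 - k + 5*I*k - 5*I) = (k - 1)/(k + 5*I)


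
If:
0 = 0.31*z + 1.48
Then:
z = -4.77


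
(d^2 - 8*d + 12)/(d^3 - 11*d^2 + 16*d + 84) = (d - 2)/(d^2 - 5*d - 14)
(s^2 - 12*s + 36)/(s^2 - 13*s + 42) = (s - 6)/(s - 7)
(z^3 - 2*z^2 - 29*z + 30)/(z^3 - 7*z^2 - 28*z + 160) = (z^2 - 7*z + 6)/(z^2 - 12*z + 32)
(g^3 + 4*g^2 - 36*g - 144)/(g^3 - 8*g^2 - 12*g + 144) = (g + 6)/(g - 6)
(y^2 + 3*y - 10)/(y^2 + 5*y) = (y - 2)/y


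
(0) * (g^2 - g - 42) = 0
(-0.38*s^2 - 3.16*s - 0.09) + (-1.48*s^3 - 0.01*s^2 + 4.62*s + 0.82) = -1.48*s^3 - 0.39*s^2 + 1.46*s + 0.73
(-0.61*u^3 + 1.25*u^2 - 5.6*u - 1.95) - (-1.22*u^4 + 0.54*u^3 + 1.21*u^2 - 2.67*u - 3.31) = 1.22*u^4 - 1.15*u^3 + 0.04*u^2 - 2.93*u + 1.36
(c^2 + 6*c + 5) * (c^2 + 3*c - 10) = c^4 + 9*c^3 + 13*c^2 - 45*c - 50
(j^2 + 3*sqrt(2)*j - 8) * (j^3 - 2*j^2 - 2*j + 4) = j^5 - 2*j^4 + 3*sqrt(2)*j^4 - 10*j^3 - 6*sqrt(2)*j^3 - 6*sqrt(2)*j^2 + 20*j^2 + 16*j + 12*sqrt(2)*j - 32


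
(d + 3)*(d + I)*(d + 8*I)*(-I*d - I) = -I*d^4 + 9*d^3 - 4*I*d^3 + 36*d^2 + 5*I*d^2 + 27*d + 32*I*d + 24*I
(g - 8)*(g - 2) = g^2 - 10*g + 16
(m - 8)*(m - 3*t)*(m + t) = m^3 - 2*m^2*t - 8*m^2 - 3*m*t^2 + 16*m*t + 24*t^2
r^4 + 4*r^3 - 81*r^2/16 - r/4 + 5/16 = (r - 1)*(r - 1/4)*(r + 1/4)*(r + 5)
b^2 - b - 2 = (b - 2)*(b + 1)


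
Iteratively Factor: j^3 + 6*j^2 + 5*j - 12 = (j - 1)*(j^2 + 7*j + 12) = (j - 1)*(j + 3)*(j + 4)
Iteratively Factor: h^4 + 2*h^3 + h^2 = (h)*(h^3 + 2*h^2 + h) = h*(h + 1)*(h^2 + h) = h^2*(h + 1)*(h + 1)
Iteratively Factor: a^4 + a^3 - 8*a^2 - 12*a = (a)*(a^3 + a^2 - 8*a - 12) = a*(a + 2)*(a^2 - a - 6) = a*(a - 3)*(a + 2)*(a + 2)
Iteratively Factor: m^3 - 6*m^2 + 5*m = (m - 1)*(m^2 - 5*m) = (m - 5)*(m - 1)*(m)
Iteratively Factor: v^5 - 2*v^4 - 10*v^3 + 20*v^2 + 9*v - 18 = (v + 3)*(v^4 - 5*v^3 + 5*v^2 + 5*v - 6) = (v - 1)*(v + 3)*(v^3 - 4*v^2 + v + 6) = (v - 1)*(v + 1)*(v + 3)*(v^2 - 5*v + 6) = (v - 3)*(v - 1)*(v + 1)*(v + 3)*(v - 2)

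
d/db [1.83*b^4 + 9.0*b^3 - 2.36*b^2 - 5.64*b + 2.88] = 7.32*b^3 + 27.0*b^2 - 4.72*b - 5.64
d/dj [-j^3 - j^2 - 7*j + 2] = -3*j^2 - 2*j - 7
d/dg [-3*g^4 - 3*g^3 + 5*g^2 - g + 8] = -12*g^3 - 9*g^2 + 10*g - 1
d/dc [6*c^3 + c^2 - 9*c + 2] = 18*c^2 + 2*c - 9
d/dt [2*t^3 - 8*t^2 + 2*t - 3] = 6*t^2 - 16*t + 2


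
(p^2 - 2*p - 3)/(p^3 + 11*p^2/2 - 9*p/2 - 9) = 2*(p - 3)/(2*p^2 + 9*p - 18)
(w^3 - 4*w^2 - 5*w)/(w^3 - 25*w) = (w + 1)/(w + 5)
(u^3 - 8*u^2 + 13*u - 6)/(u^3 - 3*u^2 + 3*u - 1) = (u - 6)/(u - 1)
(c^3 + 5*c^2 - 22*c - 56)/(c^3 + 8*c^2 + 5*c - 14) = (c - 4)/(c - 1)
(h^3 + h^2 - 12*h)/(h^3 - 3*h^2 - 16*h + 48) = h/(h - 4)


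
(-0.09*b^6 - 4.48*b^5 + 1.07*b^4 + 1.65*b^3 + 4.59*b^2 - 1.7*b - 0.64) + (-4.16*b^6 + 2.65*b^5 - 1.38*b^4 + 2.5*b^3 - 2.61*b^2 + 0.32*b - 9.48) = -4.25*b^6 - 1.83*b^5 - 0.31*b^4 + 4.15*b^3 + 1.98*b^2 - 1.38*b - 10.12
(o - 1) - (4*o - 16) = 15 - 3*o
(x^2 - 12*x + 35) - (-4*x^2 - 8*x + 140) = 5*x^2 - 4*x - 105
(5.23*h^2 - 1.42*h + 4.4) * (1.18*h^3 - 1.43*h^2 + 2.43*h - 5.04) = 6.1714*h^5 - 9.1545*h^4 + 19.9315*h^3 - 36.1018*h^2 + 17.8488*h - 22.176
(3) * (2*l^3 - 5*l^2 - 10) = 6*l^3 - 15*l^2 - 30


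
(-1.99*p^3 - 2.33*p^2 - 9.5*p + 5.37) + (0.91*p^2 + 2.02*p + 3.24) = -1.99*p^3 - 1.42*p^2 - 7.48*p + 8.61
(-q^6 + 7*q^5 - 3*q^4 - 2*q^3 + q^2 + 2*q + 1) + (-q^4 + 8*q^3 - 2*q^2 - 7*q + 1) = -q^6 + 7*q^5 - 4*q^4 + 6*q^3 - q^2 - 5*q + 2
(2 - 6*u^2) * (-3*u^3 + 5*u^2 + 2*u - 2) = 18*u^5 - 30*u^4 - 18*u^3 + 22*u^2 + 4*u - 4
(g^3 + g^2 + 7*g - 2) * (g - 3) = g^4 - 2*g^3 + 4*g^2 - 23*g + 6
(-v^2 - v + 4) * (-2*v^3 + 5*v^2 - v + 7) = 2*v^5 - 3*v^4 - 12*v^3 + 14*v^2 - 11*v + 28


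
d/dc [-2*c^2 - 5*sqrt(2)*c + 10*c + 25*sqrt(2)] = -4*c - 5*sqrt(2) + 10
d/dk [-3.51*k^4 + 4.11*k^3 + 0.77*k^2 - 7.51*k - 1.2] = -14.04*k^3 + 12.33*k^2 + 1.54*k - 7.51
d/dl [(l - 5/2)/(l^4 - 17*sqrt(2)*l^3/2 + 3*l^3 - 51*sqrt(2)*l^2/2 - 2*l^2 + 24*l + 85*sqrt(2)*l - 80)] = (4*l^4 - 34*sqrt(2)*l^3 + 12*l^3 - 102*sqrt(2)*l^2 - 8*l^2 + 96*l + 340*sqrt(2)*l - (2*l - 5)*(8*l^3 - 51*sqrt(2)*l^2 + 18*l^2 - 102*sqrt(2)*l - 8*l + 48 + 170*sqrt(2)) - 320)/(2*l^4 - 17*sqrt(2)*l^3 + 6*l^3 - 51*sqrt(2)*l^2 - 4*l^2 + 48*l + 170*sqrt(2)*l - 160)^2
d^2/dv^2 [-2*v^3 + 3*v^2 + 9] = 6 - 12*v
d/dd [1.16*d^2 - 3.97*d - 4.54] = 2.32*d - 3.97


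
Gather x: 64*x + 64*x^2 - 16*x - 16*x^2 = 48*x^2 + 48*x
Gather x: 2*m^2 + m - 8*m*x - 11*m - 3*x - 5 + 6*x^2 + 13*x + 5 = 2*m^2 - 10*m + 6*x^2 + x*(10 - 8*m)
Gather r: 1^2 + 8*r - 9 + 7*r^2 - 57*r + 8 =7*r^2 - 49*r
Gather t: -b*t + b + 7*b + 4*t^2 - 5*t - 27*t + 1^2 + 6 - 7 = 8*b + 4*t^2 + t*(-b - 32)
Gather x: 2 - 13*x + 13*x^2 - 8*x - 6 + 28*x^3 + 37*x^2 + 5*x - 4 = 28*x^3 + 50*x^2 - 16*x - 8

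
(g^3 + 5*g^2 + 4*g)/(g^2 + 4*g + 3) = g*(g + 4)/(g + 3)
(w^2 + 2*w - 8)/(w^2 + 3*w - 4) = (w - 2)/(w - 1)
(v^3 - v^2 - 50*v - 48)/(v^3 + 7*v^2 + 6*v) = (v - 8)/v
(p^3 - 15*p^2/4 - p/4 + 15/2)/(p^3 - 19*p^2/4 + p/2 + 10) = (p - 3)/(p - 4)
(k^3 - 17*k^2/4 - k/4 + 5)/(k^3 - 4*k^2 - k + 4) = (k - 5/4)/(k - 1)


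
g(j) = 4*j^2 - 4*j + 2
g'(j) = 8*j - 4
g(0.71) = 1.18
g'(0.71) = 1.68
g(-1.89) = 23.85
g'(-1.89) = -19.12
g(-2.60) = 39.44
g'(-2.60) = -24.80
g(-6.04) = 172.09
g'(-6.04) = -52.32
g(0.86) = 1.52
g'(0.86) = 2.88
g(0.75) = 1.25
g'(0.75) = 2.00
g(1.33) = 3.76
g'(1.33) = 6.64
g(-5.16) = 129.14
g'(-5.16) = -45.28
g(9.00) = 290.00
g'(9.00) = 68.00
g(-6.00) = 170.00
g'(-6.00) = -52.00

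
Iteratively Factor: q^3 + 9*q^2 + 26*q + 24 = (q + 2)*(q^2 + 7*q + 12) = (q + 2)*(q + 3)*(q + 4)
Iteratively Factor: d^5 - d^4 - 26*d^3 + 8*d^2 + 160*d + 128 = (d - 4)*(d^4 + 3*d^3 - 14*d^2 - 48*d - 32) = (d - 4)^2*(d^3 + 7*d^2 + 14*d + 8) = (d - 4)^2*(d + 4)*(d^2 + 3*d + 2) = (d - 4)^2*(d + 2)*(d + 4)*(d + 1)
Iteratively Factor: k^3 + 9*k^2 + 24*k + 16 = (k + 4)*(k^2 + 5*k + 4) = (k + 4)^2*(k + 1)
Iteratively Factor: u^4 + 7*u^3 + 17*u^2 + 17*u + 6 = (u + 3)*(u^3 + 4*u^2 + 5*u + 2) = (u + 1)*(u + 3)*(u^2 + 3*u + 2) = (u + 1)^2*(u + 3)*(u + 2)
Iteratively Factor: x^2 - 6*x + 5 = (x - 1)*(x - 5)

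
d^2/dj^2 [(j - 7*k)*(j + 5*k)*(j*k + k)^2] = k^2*(12*j^2 - 12*j*k + 12*j - 70*k^2 - 8*k + 2)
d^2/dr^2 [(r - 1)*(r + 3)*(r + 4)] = 6*r + 12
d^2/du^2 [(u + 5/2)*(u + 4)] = 2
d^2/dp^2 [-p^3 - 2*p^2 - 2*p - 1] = -6*p - 4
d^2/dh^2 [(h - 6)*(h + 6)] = 2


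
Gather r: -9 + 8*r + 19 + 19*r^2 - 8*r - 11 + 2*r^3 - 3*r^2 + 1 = 2*r^3 + 16*r^2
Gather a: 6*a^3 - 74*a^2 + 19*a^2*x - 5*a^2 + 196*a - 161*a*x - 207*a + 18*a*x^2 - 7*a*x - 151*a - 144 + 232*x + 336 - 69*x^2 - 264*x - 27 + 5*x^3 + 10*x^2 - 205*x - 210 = 6*a^3 + a^2*(19*x - 79) + a*(18*x^2 - 168*x - 162) + 5*x^3 - 59*x^2 - 237*x - 45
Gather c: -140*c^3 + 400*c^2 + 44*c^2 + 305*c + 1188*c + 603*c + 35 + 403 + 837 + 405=-140*c^3 + 444*c^2 + 2096*c + 1680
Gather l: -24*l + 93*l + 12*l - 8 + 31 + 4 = 81*l + 27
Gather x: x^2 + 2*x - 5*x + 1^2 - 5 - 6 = x^2 - 3*x - 10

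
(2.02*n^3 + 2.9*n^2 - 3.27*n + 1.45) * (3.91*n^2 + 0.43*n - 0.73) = 7.8982*n^5 + 12.2076*n^4 - 13.0133*n^3 + 2.1464*n^2 + 3.0106*n - 1.0585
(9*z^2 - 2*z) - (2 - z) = 9*z^2 - z - 2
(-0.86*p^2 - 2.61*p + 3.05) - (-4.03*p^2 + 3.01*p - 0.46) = 3.17*p^2 - 5.62*p + 3.51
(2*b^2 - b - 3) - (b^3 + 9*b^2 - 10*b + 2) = -b^3 - 7*b^2 + 9*b - 5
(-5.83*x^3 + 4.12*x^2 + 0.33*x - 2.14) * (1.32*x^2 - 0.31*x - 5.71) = -7.6956*x^5 + 7.2457*x^4 + 32.4477*x^3 - 26.4523*x^2 - 1.2209*x + 12.2194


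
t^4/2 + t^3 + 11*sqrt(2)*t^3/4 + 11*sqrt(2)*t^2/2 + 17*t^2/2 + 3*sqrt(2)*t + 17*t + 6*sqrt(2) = (t/2 + sqrt(2))*(t + 2)*(t + sqrt(2)/2)*(t + 3*sqrt(2))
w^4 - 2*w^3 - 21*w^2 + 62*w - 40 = (w - 4)*(w - 2)*(w - 1)*(w + 5)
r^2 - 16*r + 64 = (r - 8)^2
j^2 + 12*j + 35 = (j + 5)*(j + 7)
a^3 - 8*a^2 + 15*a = a*(a - 5)*(a - 3)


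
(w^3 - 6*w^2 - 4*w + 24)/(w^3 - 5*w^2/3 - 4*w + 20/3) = 3*(w - 6)/(3*w - 5)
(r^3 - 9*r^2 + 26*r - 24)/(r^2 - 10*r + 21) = (r^2 - 6*r + 8)/(r - 7)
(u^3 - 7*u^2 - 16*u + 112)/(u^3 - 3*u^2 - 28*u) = (u - 4)/u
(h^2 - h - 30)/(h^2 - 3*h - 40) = (h - 6)/(h - 8)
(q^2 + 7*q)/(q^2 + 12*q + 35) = q/(q + 5)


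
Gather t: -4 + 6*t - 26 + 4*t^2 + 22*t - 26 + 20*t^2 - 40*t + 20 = 24*t^2 - 12*t - 36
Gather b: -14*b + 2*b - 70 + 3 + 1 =-12*b - 66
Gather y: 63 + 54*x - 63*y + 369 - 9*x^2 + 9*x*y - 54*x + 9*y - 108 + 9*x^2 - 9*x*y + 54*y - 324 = 0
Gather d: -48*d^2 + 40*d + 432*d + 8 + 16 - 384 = -48*d^2 + 472*d - 360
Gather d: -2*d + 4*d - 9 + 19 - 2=2*d + 8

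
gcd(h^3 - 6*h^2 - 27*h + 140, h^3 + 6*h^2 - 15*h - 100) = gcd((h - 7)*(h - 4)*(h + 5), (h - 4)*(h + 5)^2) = h^2 + h - 20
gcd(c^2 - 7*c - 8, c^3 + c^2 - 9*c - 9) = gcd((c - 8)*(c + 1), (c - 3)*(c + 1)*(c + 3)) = c + 1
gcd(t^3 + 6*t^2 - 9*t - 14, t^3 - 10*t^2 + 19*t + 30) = t + 1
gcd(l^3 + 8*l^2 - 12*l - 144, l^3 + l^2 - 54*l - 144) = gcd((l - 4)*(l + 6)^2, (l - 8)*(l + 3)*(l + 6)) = l + 6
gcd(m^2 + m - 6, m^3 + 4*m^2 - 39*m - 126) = m + 3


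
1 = 1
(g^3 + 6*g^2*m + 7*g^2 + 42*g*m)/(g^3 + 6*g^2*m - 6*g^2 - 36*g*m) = (g + 7)/(g - 6)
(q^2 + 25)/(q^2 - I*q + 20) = (q + 5*I)/(q + 4*I)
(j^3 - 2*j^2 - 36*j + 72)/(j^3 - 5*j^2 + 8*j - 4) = (j^2 - 36)/(j^2 - 3*j + 2)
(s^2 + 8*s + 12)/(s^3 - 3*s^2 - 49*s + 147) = (s^2 + 8*s + 12)/(s^3 - 3*s^2 - 49*s + 147)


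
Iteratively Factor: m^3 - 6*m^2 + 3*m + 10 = (m + 1)*(m^2 - 7*m + 10) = (m - 2)*(m + 1)*(m - 5)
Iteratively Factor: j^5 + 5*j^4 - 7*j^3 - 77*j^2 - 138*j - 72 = (j + 2)*(j^4 + 3*j^3 - 13*j^2 - 51*j - 36) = (j + 2)*(j + 3)*(j^3 - 13*j - 12) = (j + 1)*(j + 2)*(j + 3)*(j^2 - j - 12) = (j - 4)*(j + 1)*(j + 2)*(j + 3)*(j + 3)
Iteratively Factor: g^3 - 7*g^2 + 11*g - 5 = (g - 1)*(g^2 - 6*g + 5) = (g - 5)*(g - 1)*(g - 1)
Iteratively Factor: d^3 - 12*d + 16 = (d - 2)*(d^2 + 2*d - 8) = (d - 2)^2*(d + 4)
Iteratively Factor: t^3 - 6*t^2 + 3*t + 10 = (t - 5)*(t^2 - t - 2) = (t - 5)*(t - 2)*(t + 1)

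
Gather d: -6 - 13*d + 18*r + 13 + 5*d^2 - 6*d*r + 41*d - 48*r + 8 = 5*d^2 + d*(28 - 6*r) - 30*r + 15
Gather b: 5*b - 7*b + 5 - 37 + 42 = 10 - 2*b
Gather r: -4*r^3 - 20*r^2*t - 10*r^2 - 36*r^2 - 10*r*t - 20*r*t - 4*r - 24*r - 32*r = -4*r^3 + r^2*(-20*t - 46) + r*(-30*t - 60)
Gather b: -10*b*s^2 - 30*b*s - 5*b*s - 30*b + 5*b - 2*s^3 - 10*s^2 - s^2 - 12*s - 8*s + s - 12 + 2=b*(-10*s^2 - 35*s - 25) - 2*s^3 - 11*s^2 - 19*s - 10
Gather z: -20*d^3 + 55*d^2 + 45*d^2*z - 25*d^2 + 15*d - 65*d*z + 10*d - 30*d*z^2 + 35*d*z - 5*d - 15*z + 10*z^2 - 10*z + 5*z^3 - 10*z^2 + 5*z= -20*d^3 + 30*d^2 - 30*d*z^2 + 20*d + 5*z^3 + z*(45*d^2 - 30*d - 20)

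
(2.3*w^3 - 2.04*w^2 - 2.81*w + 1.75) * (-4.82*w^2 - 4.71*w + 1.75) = -11.086*w^5 - 1.0002*w^4 + 27.1776*w^3 + 1.2301*w^2 - 13.16*w + 3.0625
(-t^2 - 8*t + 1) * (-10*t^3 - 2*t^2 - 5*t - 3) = 10*t^5 + 82*t^4 + 11*t^3 + 41*t^2 + 19*t - 3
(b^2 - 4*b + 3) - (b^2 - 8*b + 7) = 4*b - 4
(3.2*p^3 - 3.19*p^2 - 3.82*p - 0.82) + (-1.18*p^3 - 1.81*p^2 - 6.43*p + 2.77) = 2.02*p^3 - 5.0*p^2 - 10.25*p + 1.95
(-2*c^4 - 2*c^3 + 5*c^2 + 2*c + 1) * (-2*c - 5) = 4*c^5 + 14*c^4 - 29*c^2 - 12*c - 5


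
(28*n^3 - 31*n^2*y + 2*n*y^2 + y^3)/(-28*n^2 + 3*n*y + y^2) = -n + y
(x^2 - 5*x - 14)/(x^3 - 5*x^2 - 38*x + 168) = (x + 2)/(x^2 + 2*x - 24)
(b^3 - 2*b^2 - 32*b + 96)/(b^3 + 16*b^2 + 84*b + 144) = (b^2 - 8*b + 16)/(b^2 + 10*b + 24)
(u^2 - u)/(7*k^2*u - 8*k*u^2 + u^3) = (u - 1)/(7*k^2 - 8*k*u + u^2)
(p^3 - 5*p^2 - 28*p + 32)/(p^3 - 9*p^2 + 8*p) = (p + 4)/p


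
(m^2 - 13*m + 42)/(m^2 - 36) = (m - 7)/(m + 6)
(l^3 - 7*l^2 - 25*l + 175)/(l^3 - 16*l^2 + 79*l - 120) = (l^2 - 2*l - 35)/(l^2 - 11*l + 24)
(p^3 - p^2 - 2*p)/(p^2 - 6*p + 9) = p*(p^2 - p - 2)/(p^2 - 6*p + 9)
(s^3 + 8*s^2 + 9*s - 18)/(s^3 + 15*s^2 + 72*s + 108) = (s - 1)/(s + 6)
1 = 1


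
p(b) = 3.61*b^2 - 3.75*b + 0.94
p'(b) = 7.22*b - 3.75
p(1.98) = 7.67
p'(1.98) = 10.55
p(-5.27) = 120.96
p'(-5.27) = -41.80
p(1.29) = 2.11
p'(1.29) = 5.56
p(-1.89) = 20.92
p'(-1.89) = -17.40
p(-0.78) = 6.06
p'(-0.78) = -9.38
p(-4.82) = 102.88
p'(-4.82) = -38.55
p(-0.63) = 4.74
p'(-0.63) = -8.30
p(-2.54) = 33.76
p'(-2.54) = -22.09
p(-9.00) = 327.10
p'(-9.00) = -68.73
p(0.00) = 0.94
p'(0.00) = -3.75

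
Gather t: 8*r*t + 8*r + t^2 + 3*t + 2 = 8*r + t^2 + t*(8*r + 3) + 2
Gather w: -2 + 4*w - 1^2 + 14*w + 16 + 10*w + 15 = 28*w + 28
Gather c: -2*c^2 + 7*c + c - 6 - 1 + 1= -2*c^2 + 8*c - 6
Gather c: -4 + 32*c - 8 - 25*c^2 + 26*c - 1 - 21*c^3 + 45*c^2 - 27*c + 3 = -21*c^3 + 20*c^2 + 31*c - 10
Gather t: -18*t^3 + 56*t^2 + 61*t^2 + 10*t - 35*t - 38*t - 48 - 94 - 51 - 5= -18*t^3 + 117*t^2 - 63*t - 198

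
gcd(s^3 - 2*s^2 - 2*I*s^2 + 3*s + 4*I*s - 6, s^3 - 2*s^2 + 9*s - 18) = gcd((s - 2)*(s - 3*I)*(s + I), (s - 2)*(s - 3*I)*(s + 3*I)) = s^2 + s*(-2 - 3*I) + 6*I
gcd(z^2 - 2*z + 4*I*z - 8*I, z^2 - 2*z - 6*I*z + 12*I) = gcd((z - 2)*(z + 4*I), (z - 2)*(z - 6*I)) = z - 2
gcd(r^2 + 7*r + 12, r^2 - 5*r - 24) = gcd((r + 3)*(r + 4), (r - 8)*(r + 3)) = r + 3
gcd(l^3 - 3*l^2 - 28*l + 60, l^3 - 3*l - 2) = l - 2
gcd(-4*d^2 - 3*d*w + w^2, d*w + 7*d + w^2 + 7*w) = d + w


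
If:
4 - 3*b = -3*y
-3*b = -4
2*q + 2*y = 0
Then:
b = 4/3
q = 0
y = 0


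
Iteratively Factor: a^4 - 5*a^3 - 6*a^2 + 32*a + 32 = (a + 2)*(a^3 - 7*a^2 + 8*a + 16) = (a + 1)*(a + 2)*(a^2 - 8*a + 16) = (a - 4)*(a + 1)*(a + 2)*(a - 4)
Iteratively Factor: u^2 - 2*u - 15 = (u - 5)*(u + 3)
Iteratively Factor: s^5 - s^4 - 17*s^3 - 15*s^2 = (s)*(s^4 - s^3 - 17*s^2 - 15*s) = s*(s + 3)*(s^3 - 4*s^2 - 5*s) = s^2*(s + 3)*(s^2 - 4*s - 5) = s^2*(s - 5)*(s + 3)*(s + 1)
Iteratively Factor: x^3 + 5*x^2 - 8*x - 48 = (x + 4)*(x^2 + x - 12) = (x + 4)^2*(x - 3)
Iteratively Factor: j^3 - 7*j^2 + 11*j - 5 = (j - 5)*(j^2 - 2*j + 1) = (j - 5)*(j - 1)*(j - 1)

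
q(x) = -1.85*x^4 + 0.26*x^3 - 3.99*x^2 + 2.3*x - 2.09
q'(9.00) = -5400.94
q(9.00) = -12252.89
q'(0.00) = 2.30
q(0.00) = -2.09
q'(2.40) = -114.66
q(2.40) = -77.34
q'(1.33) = -24.34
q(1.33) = -11.27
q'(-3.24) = 288.03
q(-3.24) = -264.14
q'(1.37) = -26.20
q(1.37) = -12.28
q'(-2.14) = 95.47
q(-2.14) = -66.63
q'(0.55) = -3.08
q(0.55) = -2.16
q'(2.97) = -208.39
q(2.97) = -167.59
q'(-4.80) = 876.96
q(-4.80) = -1115.87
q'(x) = -7.4*x^3 + 0.78*x^2 - 7.98*x + 2.3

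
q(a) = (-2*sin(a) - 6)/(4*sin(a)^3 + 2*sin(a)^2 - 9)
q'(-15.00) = -0.27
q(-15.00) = 0.51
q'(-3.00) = -0.20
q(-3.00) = 0.64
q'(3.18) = -0.21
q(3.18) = 0.66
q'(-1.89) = -0.14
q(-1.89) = 0.39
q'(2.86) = -0.39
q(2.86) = 0.75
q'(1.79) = -2.46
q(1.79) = 2.36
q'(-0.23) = 0.20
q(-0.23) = 0.62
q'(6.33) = 0.24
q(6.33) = 0.68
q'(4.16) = -0.22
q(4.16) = 0.43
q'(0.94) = 1.80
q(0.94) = 1.36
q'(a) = (-12*sin(a)^2*cos(a) - 4*sin(a)*cos(a))*(-2*sin(a) - 6)/(4*sin(a)^3 + 2*sin(a)^2 - 9)^2 - 2*cos(a)/(4*sin(a)^3 + 2*sin(a)^2 - 9) = 2*(8*sin(a)^3 + 38*sin(a)^2 + 12*sin(a) + 9)*cos(a)/(4*sin(a)^3 + 2*sin(a)^2 - 9)^2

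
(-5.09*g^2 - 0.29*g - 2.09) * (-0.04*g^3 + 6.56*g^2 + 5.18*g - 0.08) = 0.2036*g^5 - 33.3788*g^4 - 28.185*g^3 - 14.8054*g^2 - 10.803*g + 0.1672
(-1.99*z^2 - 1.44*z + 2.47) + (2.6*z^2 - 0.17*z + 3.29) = 0.61*z^2 - 1.61*z + 5.76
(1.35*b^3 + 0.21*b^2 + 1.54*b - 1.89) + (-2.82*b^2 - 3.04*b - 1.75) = 1.35*b^3 - 2.61*b^2 - 1.5*b - 3.64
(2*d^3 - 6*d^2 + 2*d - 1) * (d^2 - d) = 2*d^5 - 8*d^4 + 8*d^3 - 3*d^2 + d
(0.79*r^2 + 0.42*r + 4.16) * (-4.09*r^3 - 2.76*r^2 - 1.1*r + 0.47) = -3.2311*r^5 - 3.8982*r^4 - 19.0426*r^3 - 11.5723*r^2 - 4.3786*r + 1.9552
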